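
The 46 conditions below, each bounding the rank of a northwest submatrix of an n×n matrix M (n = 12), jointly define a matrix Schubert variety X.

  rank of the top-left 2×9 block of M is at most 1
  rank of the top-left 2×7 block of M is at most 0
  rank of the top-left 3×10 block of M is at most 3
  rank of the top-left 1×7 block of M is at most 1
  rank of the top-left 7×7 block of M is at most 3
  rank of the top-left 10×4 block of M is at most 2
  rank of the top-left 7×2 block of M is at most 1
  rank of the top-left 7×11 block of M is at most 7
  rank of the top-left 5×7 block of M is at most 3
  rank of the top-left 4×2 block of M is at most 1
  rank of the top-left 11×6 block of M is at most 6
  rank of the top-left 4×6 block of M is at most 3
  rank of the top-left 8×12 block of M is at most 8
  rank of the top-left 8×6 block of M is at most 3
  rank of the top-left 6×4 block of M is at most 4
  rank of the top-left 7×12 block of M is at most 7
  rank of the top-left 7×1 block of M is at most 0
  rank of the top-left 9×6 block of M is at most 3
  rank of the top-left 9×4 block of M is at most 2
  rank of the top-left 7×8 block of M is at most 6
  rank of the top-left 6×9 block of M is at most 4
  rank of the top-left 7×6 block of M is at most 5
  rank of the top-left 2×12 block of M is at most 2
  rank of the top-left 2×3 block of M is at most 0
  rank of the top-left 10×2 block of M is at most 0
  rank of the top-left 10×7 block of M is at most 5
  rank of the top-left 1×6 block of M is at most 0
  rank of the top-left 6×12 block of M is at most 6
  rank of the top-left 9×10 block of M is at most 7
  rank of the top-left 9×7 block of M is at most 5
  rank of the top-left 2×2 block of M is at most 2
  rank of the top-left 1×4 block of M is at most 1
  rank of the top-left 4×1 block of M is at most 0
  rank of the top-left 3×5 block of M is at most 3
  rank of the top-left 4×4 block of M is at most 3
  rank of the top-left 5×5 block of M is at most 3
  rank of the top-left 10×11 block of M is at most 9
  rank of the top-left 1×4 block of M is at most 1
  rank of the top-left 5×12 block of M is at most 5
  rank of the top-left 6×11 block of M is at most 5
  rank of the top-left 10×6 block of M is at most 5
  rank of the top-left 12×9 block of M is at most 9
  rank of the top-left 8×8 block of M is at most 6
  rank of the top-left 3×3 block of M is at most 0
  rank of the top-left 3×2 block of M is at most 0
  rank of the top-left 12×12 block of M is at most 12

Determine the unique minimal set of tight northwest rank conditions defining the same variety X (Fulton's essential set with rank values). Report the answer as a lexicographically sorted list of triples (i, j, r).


Propagating the 46 rank bounds to every northwest block:

  row 1: 0 0 0 0 0 0 0 1 1 1 1 1
  row 2: 0 0 0 0 0 0 0 1 1 2 2 2
  row 3: 0 0 0 1 1 1 1 2 2 3 3 3
  row 4: 0 0 1 2 2 2 2 3 3 4 4 4
  row 5: 0 0 1 2 3 3 3 4 4 5 5 5
  row 6: 0 0 1 2 3 3 3 4 4 5 5 6
  row 7: 0 0 1 2 3 3 3 4 5 6 6 7
  row 8: 0 0 1 2 3 3 4 5 6 7 7 8
  row 9: 0 0 1 2 3 3 4 5 6 7 8 9
  row 10: 0 0 1 2 3 4 5 6 7 8 9 10
  row 11: 1 1 2 3 4 5 6 7 8 9 10 11
  row 12: 1 2 3 4 5 6 7 8 9 10 11 12

hence w(1..12) = (8, 10, 4, 3, 5, 12, 9, 7, 11, 6, 1, 2).

Rothe diagram D(w) (40 cells), 8 SE-corners (essential conditions):

[(2, 7, 0), (2, 9, 1), (3, 3, 0), (6, 9, 4), (6, 11, 5), (7, 7, 3), (9, 6, 3), (10, 2, 0)]


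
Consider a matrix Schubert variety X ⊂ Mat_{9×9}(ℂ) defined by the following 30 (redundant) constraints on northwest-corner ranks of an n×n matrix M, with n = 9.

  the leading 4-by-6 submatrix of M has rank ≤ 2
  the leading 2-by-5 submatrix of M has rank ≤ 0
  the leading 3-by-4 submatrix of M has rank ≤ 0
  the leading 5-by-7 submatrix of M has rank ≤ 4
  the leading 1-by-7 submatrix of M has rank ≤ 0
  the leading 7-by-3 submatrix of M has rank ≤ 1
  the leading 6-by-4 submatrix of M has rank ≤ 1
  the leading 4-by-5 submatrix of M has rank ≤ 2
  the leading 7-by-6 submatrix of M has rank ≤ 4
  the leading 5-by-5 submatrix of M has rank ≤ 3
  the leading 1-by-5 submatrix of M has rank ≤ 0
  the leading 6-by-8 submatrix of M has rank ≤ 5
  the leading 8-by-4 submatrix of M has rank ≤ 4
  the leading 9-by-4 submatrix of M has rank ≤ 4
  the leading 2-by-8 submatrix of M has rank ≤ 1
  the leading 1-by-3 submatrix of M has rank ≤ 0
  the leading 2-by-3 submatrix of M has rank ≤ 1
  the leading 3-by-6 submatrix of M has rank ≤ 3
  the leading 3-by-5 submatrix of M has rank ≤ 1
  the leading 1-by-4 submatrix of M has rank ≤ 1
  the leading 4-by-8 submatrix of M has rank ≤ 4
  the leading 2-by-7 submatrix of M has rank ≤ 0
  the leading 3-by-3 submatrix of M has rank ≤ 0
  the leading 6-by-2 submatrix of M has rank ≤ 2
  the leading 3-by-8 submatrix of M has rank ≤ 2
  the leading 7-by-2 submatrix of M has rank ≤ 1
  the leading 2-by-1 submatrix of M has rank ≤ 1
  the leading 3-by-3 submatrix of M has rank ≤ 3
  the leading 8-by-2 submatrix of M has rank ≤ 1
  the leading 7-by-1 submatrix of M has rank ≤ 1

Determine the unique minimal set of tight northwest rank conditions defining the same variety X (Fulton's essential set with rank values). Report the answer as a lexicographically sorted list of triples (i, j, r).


Recovering R(i,j) via the rank-extension bound from the 30 conditions:

  R[1]: 0 | 0 | 0 | 0 | 0 | 0 | 0 | 1 | 1
  R[2]: 0 | 0 | 0 | 0 | 0 | 0 | 0 | 1 | 2
  R[3]: 0 | 0 | 0 | 0 | 1 | 1 | 1 | 2 | 3
  R[4]: 1 | 1 | 1 | 1 | 2 | 2 | 2 | 3 | 4
  R[5]: 1 | 1 | 1 | 1 | 2 | 3 | 3 | 4 | 5
  R[6]: 1 | 1 | 1 | 1 | 2 | 3 | 4 | 5 | 6
  R[7]: 1 | 1 | 1 | 2 | 3 | 4 | 5 | 6 | 7
  R[8]: 1 | 1 | 2 | 3 | 4 | 5 | 6 | 7 | 8
  R[9]: 1 | 2 | 3 | 4 | 5 | 6 | 7 | 8 | 9

so w = (8, 9, 5, 1, 6, 7, 4, 3, 2).

Fulton essential set (5 of the 27 Rothe cells):

[(2, 7, 0), (3, 4, 0), (6, 4, 1), (7, 3, 1), (8, 2, 1)]


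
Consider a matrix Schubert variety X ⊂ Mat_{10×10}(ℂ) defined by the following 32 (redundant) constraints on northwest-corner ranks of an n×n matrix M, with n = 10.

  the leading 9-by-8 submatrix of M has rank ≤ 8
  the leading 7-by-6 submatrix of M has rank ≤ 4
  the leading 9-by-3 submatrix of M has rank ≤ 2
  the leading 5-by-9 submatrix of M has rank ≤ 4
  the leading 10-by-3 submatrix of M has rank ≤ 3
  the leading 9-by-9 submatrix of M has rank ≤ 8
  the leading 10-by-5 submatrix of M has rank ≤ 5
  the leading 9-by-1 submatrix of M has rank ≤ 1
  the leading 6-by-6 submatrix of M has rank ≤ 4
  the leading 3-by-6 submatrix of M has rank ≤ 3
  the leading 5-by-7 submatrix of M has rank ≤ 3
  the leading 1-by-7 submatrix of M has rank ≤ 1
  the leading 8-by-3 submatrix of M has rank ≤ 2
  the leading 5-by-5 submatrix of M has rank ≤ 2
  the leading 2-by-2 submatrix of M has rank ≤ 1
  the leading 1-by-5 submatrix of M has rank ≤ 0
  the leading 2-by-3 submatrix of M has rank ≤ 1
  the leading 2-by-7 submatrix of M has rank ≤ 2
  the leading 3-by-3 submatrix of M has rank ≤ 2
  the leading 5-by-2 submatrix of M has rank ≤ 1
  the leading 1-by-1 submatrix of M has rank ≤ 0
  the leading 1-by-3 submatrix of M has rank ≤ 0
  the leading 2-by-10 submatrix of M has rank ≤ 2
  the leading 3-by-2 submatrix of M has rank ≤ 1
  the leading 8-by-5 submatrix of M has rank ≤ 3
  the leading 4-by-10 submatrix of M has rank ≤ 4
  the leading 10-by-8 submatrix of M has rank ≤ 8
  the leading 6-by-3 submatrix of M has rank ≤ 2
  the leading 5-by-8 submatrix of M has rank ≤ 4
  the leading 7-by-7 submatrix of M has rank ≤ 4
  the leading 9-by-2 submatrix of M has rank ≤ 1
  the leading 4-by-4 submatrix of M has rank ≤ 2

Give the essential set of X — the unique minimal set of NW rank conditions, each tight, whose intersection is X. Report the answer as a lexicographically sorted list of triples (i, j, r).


Recovering R(i,j) via the rank-extension bound from the 32 conditions:

  row 1: 0, 0, 0, 0, 0, 1, 1, 1, 1, 1
  row 2: 1, 1, 1, 1, 1, 2, 2, 2, 2, 2
  row 3: 1, 1, 2, 2, 2, 3, 3, 3, 3, 3
  row 4: 1, 1, 2, 2, 2, 3, 3, 4, 4, 4
  row 5: 1, 1, 2, 2, 2, 3, 3, 4, 4, 5
  row 6: 1, 1, 2, 3, 3, 4, 4, 5, 5, 6
  row 7: 1, 1, 2, 3, 3, 4, 4, 5, 6, 7
  row 8: 1, 1, 2, 3, 3, 4, 5, 6, 7, 8
  row 9: 1, 1, 2, 3, 4, 5, 6, 7, 8, 9
  row 10: 1, 2, 3, 4, 5, 6, 7, 8, 9, 10

giving w = (6, 1, 3, 8, 10, 4, 9, 7, 5, 2) via Δ²R.

7 SE-corners of the 22-cell Rothe diagram give Ess(w):

[(1, 5, 0), (5, 5, 2), (5, 7, 3), (5, 9, 4), (7, 7, 4), (8, 5, 3), (9, 2, 1)]


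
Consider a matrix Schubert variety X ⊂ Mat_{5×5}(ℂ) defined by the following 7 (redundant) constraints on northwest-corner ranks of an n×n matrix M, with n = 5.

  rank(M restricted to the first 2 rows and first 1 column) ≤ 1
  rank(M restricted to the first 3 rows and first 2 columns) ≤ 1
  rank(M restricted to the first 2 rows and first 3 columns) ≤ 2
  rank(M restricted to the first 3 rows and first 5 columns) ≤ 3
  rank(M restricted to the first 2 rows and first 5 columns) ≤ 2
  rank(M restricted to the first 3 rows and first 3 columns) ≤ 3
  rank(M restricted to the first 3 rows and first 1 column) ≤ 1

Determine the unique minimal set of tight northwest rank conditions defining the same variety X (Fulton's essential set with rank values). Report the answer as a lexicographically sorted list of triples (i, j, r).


Recovering R(i,j) via the rank-extension bound from the 7 conditions:

  1 | 1 | 1 | 1 | 1
  1 | 1 | 2 | 2 | 2
  1 | 1 | 2 | 3 | 3
  1 | 2 | 3 | 4 | 4
  1 | 2 | 3 | 4 | 5

reading off 1-entries of Δ²R: w = (1, 3, 4, 2, 5).

Fulton essential set (1 of the 2 Rothe cells):

[(3, 2, 1)]


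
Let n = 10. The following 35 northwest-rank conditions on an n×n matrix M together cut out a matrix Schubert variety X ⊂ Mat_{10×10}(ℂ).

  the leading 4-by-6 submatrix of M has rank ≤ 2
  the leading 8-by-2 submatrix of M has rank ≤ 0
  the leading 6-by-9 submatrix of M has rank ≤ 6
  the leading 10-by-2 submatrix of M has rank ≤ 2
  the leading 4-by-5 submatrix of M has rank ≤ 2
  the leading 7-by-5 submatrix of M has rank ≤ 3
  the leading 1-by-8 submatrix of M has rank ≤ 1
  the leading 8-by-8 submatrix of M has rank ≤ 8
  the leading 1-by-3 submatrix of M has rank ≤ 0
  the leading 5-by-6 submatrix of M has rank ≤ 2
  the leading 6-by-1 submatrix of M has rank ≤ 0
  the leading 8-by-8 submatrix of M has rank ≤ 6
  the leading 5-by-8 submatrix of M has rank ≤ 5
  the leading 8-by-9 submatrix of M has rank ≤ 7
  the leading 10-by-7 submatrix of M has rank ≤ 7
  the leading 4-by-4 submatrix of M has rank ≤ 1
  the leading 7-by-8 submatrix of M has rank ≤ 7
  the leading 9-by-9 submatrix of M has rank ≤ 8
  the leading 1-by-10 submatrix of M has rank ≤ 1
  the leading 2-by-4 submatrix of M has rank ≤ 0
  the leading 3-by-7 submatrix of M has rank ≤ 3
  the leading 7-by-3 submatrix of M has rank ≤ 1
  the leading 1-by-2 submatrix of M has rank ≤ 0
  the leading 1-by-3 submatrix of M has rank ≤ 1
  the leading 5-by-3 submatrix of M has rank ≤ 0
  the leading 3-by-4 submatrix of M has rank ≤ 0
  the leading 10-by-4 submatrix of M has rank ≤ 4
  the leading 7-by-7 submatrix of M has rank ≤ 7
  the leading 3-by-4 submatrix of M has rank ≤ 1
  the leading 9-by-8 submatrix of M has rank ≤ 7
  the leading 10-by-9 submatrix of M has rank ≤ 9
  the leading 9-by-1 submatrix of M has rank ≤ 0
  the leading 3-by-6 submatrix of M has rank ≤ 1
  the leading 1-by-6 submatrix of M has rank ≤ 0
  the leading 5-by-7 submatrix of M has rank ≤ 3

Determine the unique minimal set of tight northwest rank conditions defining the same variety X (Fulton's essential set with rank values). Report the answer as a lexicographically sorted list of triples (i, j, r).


The tightest implied rank at each (i,j), from the 35 conditions:

  0 0 0 0 0 0 1 1 1 1
  0 0 0 0 1 1 2 2 2 2
  0 0 0 0 1 1 2 3 3 3
  0 0 0 1 2 2 3 4 4 4
  0 0 0 1 2 2 3 4 5 5
  0 0 1 2 3 3 4 5 6 6
  0 0 1 2 3 4 5 6 7 7
  0 0 1 2 3 4 5 6 7 8
  0 1 2 3 4 5 6 7 8 9
  1 2 3 4 5 6 7 8 9 10

reading off 1-entries of Δ²R: w = (7, 5, 8, 4, 9, 3, 6, 10, 2, 1).

Fulton essential set (7 of the 29 Rothe cells):

[(1, 6, 0), (3, 4, 0), (3, 6, 1), (5, 3, 0), (5, 6, 2), (8, 2, 0), (9, 1, 0)]


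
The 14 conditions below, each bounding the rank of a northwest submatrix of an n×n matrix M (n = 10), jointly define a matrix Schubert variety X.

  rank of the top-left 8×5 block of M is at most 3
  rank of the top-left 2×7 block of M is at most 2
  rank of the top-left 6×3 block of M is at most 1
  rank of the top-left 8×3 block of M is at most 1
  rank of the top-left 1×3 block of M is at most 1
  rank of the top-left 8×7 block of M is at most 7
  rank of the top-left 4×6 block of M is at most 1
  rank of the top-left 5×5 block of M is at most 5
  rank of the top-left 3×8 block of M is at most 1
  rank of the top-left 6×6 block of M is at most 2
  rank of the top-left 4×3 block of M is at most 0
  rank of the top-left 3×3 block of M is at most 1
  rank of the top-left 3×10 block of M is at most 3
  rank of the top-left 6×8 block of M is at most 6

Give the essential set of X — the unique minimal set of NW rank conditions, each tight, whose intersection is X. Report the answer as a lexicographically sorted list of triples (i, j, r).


Recovering R(i,j) via the rank-extension bound from the 14 conditions:

  R[1]: 0  0  0  1  1  1  1  1  1  1
  R[2]: 0  0  0  1  1  1  1  1  2  2
  R[3]: 0  0  0  1  1  1  1  1  2  3
  R[4]: 0  0  0  1  1  1  2  2  3  4
  R[5]: 1  1  1  2  2  2  3  3  4  5
  R[6]: 1  1  1  2  2  2  3  4  5  6
  R[7]: 1  1  1  2  3  3  4  5  6  7
  R[8]: 1  1  1  2  3  4  5  6  7  8
  R[9]: 1  2  2  3  4  5  6  7  8  9
  R[10]: 1  2  3  4  5  6  7  8  9  10

second differences of R give the permutation w = (4, 9, 10, 7, 1, 8, 5, 6, 2, 3).

|D(w)|=30, |Ess(w)|=5:

[(3, 8, 1), (4, 3, 0), (4, 6, 1), (6, 6, 2), (8, 3, 1)]


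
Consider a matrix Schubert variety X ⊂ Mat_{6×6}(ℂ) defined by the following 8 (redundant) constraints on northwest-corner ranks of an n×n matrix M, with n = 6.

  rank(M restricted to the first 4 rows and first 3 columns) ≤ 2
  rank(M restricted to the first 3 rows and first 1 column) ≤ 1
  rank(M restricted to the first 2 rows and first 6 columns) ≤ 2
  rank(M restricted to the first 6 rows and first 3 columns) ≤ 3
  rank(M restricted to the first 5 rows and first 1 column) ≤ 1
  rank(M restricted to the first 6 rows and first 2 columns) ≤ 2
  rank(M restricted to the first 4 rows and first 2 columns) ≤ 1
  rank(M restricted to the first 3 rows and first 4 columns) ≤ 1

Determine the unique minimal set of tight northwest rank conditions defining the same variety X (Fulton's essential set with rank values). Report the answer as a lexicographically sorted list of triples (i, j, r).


Propagating the 8 rank bounds to every northwest block:

  row 1: 1 1 1 1 1 1
  row 2: 1 1 1 1 2 2
  row 3: 1 1 1 1 2 3
  row 4: 1 1 2 2 3 4
  row 5: 1 2 3 3 4 5
  row 6: 1 2 3 4 5 6

reading off 1-entries of Δ²R: w = (1, 5, 6, 3, 2, 4).

D(w) has 7 cells with 2 SE-corners; essential set:

[(3, 4, 1), (4, 2, 1)]


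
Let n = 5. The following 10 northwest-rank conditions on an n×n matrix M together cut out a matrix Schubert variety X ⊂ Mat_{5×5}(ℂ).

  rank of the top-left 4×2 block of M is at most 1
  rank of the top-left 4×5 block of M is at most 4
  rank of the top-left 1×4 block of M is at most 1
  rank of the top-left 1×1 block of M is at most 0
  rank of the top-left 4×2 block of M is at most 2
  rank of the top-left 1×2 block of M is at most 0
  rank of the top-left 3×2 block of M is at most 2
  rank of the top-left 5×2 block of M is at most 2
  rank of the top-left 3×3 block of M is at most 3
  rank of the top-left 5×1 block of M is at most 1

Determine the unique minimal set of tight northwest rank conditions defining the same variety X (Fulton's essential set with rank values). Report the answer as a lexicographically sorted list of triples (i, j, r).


Rank table r_w(5×5) implied by the 10 constraints:

  row 1: 0, 0, 1, 1, 1
  row 2: 1, 1, 2, 2, 2
  row 3: 1, 1, 2, 3, 3
  row 4: 1, 1, 2, 3, 4
  row 5: 1, 2, 3, 4, 5

hence w(1..5) = (3, 1, 4, 5, 2).

|D(w)|=4, |Ess(w)|=2:

[(1, 2, 0), (4, 2, 1)]


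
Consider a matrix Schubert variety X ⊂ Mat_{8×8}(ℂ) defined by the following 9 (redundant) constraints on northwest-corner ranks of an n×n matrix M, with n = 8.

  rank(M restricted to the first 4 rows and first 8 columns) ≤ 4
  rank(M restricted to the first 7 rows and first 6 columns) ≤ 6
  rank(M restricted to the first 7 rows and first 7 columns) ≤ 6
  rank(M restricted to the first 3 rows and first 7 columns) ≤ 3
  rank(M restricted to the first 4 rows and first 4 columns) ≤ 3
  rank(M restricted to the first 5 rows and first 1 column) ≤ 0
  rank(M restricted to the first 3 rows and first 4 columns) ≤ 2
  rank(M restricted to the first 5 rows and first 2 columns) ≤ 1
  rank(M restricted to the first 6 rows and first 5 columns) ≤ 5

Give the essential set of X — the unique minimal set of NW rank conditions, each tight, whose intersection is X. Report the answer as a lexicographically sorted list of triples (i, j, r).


Recovering R(i,j) via the rank-extension bound from the 9 conditions:

  i=1: 0  1  1  1  1  1  1  1
  i=2: 0  1  2  2  2  2  2  2
  i=3: 0  1  2  2  3  3  3  3
  i=4: 0  1  2  3  4  4  4  4
  i=5: 0  1  2  3  4  5  5  5
  i=6: 1  2  3  4  5  6  6  6
  i=7: 1  2  3  4  5  6  6  7
  i=8: 1  2  3  4  5  6  7  8

reading off 1-entries of Δ²R: w = (2, 3, 5, 4, 6, 1, 8, 7).

3 SE-corners of the 7-cell Rothe diagram give Ess(w):

[(3, 4, 2), (5, 1, 0), (7, 7, 6)]


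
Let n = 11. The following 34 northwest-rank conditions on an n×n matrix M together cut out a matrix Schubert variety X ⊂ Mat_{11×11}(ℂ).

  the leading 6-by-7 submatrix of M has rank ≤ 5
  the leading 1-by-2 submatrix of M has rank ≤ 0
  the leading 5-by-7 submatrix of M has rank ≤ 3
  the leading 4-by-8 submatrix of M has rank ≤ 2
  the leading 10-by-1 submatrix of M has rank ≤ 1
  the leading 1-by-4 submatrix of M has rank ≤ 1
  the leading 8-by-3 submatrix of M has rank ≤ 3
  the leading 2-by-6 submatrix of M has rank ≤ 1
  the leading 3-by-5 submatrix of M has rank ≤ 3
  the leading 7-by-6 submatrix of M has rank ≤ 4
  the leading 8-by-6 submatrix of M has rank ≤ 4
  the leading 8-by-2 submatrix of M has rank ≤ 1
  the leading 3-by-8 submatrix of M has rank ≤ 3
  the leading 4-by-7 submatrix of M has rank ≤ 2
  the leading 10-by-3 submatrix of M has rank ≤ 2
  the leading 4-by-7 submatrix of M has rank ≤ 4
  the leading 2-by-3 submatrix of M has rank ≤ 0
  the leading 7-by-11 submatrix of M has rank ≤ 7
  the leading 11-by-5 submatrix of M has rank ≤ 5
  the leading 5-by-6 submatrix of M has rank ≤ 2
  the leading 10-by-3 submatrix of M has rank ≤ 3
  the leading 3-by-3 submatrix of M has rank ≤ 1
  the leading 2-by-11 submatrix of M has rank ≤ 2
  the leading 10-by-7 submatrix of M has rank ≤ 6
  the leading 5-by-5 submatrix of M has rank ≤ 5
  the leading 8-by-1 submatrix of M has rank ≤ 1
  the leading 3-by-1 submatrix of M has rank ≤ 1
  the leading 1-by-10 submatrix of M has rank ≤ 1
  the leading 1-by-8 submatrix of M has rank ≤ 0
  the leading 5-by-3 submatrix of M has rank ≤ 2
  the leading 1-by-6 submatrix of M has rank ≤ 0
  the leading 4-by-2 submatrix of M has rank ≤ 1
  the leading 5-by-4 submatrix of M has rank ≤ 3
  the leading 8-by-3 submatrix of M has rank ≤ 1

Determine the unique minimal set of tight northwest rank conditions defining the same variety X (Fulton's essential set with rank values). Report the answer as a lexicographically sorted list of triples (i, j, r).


Propagating the 34 rank bounds to every northwest block:

  0, 0, 0, 0, 0, 0, 0, 0, 1, 1, 1
  0, 0, 0, 1, 1, 1, 1, 1, 2, 2, 2
  1, 1, 1, 2, 2, 2, 2, 2, 3, 3, 3
  1, 1, 1, 2, 2, 2, 2, 2, 3, 4, 4
  1, 1, 1, 2, 2, 2, 3, 3, 4, 5, 5
  1, 1, 1, 2, 3, 3, 4, 4, 5, 6, 6
  1, 1, 1, 2, 3, 4, 5, 5, 6, 7, 7
  1, 1, 1, 2, 3, 4, 5, 6, 7, 8, 8
  1, 2, 2, 3, 4, 5, 6, 7, 8, 9, 9
  1, 2, 2, 3, 4, 5, 6, 7, 8, 9, 10
  1, 2, 3, 4, 5, 6, 7, 8, 9, 10, 11

reading off 1-entries of Δ²R: w = (9, 4, 1, 10, 7, 5, 6, 8, 2, 11, 3).

Fulton essential set (6 of the 28 Rothe cells):

[(1, 8, 0), (2, 3, 0), (4, 8, 2), (5, 6, 2), (8, 3, 1), (10, 3, 2)]


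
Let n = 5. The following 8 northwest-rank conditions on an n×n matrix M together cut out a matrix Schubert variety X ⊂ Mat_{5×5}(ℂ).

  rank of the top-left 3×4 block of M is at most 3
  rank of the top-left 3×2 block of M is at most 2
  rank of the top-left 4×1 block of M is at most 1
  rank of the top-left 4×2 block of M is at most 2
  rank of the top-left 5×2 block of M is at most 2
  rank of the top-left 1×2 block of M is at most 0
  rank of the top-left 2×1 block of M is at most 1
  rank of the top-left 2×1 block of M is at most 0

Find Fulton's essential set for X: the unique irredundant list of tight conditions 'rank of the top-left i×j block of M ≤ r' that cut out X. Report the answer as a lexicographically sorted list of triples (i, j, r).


Reconstructing r_w from the 8 given conditions:

  i=1: 0 0 1 1 1
  i=2: 0 1 2 2 2
  i=3: 1 2 3 3 3
  i=4: 1 2 3 4 4
  i=5: 1 2 3 4 5

reading off 1-entries of Δ²R: w = (3, 2, 1, 4, 5).

|D(w)|=3, |Ess(w)|=2:

[(1, 2, 0), (2, 1, 0)]


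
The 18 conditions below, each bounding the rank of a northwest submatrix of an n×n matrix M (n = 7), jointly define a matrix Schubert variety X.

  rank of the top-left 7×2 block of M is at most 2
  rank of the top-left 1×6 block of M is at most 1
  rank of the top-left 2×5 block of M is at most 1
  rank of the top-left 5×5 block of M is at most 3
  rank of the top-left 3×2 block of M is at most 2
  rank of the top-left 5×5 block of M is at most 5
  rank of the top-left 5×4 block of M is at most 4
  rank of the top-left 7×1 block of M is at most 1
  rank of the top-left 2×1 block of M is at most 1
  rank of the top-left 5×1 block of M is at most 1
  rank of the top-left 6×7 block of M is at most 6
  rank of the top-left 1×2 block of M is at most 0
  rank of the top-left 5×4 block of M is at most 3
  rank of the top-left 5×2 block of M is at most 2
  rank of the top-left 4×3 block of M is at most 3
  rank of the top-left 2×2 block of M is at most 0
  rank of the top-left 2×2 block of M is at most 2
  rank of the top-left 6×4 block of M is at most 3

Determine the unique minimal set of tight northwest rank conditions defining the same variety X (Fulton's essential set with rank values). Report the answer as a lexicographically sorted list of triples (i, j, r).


Reconstructing r_w from the 18 given conditions:

  0  0  1  1  1  1  1
  0  0  1  1  1  2  2
  1  1  2  2  2  3  3
  1  2  3  3  3  4  4
  1  2  3  3  3  4  5
  1  2  3  3  4  5  6
  1  2  3  4  5  6  7

hence w(1..7) = (3, 6, 1, 2, 7, 5, 4).

Fulton essential set (4 of the 9 Rothe cells):

[(2, 2, 0), (2, 5, 1), (5, 5, 3), (6, 4, 3)]


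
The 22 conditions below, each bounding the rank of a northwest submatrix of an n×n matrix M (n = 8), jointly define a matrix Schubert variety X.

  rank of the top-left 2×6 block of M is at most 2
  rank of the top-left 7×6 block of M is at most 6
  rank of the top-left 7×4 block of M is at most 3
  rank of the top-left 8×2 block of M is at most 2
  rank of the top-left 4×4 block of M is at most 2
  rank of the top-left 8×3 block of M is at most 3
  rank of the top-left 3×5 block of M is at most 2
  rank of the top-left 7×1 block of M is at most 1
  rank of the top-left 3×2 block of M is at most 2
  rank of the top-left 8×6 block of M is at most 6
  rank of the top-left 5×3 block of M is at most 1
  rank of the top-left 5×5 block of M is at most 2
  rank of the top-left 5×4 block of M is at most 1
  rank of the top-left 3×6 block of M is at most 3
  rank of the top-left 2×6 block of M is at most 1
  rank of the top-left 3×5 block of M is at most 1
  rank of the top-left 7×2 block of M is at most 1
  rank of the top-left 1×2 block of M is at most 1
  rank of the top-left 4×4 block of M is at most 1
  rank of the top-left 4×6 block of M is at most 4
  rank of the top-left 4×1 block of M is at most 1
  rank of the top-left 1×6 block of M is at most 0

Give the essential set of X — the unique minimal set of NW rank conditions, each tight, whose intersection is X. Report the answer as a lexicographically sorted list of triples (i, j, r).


Reconstructing r_w from the 22 given conditions:

  row 1: 0  0  0  0  0  0  1  1
  row 2: 1  1  1  1  1  1  2  2
  row 3: 1  1  1  1  1  2  3  3
  row 4: 1  1  1  1  2  3  4  4
  row 5: 1  1  1  1  2  3  4  5
  row 6: 1  1  2  2  3  4  5  6
  row 7: 1  1  2  3  4  5  6  7
  row 8: 1  2  3  4  5  6  7  8

reading off 1-entries of Δ²R: w = (7, 1, 6, 5, 8, 3, 4, 2).

|D(w)|=18, |Ess(w)|=4:

[(1, 6, 0), (3, 5, 1), (5, 4, 1), (7, 2, 1)]


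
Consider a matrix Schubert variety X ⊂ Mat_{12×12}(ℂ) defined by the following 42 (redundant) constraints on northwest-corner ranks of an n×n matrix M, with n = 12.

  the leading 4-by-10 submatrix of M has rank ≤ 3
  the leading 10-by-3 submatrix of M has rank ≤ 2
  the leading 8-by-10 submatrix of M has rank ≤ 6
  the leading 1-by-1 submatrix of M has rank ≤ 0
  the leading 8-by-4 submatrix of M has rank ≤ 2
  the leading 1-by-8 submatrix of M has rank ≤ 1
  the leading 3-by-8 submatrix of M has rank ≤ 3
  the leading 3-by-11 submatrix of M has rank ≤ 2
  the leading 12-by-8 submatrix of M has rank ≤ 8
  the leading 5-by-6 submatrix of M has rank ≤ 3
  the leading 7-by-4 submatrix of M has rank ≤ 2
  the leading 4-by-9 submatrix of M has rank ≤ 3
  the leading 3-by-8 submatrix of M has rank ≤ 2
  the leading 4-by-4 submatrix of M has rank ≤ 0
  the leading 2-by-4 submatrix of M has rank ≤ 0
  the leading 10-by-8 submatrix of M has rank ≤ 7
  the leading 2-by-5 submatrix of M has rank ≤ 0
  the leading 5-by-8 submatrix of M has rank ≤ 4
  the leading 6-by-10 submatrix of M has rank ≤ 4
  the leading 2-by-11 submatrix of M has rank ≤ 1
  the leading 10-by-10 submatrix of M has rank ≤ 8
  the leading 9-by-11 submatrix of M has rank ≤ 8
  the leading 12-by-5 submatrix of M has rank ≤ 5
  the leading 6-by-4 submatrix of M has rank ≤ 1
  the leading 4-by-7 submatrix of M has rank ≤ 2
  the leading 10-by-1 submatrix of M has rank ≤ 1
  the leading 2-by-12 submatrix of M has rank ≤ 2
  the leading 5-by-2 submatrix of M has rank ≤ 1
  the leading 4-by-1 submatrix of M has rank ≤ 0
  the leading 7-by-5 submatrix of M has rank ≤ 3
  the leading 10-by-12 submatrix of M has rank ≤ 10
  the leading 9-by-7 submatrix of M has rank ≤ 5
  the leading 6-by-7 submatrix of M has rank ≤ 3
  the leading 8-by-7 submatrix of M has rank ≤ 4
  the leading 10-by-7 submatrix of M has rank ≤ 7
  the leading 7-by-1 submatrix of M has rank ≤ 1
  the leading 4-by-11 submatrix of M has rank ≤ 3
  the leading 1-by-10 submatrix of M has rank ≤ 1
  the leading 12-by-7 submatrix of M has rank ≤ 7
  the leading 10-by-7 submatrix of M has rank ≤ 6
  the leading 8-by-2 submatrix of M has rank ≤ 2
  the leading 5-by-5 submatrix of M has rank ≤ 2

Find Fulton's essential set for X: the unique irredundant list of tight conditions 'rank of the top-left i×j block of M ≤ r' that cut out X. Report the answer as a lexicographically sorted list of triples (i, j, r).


The tightest implied rank at each (i,j), from the 42 conditions:

  i=1: 0 | 0 | 0 | 0 | 0 | 1 | 1 | 1 | 1 | 1 | 1 | 1
  i=2: 0 | 0 | 0 | 0 | 0 | 1 | 1 | 1 | 1 | 1 | 1 | 2
  i=3: 0 | 0 | 0 | 0 | 1 | 2 | 2 | 2 | 2 | 2 | 2 | 3
  i=4: 0 | 0 | 0 | 0 | 1 | 2 | 2 | 3 | 3 | 3 | 3 | 4
  i=5: 1 | 1 | 1 | 1 | 2 | 3 | 3 | 4 | 4 | 4 | 4 | 5
  i=6: 1 | 1 | 1 | 1 | 2 | 3 | 3 | 4 | 4 | 4 | 5 | 6
  i=7: 1 | 2 | 2 | 2 | 3 | 4 | 4 | 5 | 5 | 5 | 6 | 7
  i=8: 1 | 2 | 2 | 2 | 3 | 4 | 4 | 5 | 6 | 6 | 7 | 8
  i=9: 1 | 2 | 2 | 3 | 4 | 5 | 5 | 6 | 7 | 7 | 8 | 9
  i=10: 1 | 2 | 2 | 3 | 4 | 5 | 6 | 7 | 8 | 8 | 9 | 10
  i=11: 1 | 2 | 3 | 4 | 5 | 6 | 7 | 8 | 9 | 9 | 10 | 11
  i=12: 1 | 2 | 3 | 4 | 5 | 6 | 7 | 8 | 9 | 10 | 11 | 12

so w = (6, 12, 5, 8, 1, 11, 2, 9, 4, 7, 3, 10).

Fulton essential set (10 of the 35 Rothe cells):

[(2, 5, 0), (2, 11, 1), (4, 4, 0), (4, 7, 2), (6, 4, 1), (6, 7, 3), (6, 10, 4), (8, 4, 2), (8, 7, 4), (10, 3, 2)]


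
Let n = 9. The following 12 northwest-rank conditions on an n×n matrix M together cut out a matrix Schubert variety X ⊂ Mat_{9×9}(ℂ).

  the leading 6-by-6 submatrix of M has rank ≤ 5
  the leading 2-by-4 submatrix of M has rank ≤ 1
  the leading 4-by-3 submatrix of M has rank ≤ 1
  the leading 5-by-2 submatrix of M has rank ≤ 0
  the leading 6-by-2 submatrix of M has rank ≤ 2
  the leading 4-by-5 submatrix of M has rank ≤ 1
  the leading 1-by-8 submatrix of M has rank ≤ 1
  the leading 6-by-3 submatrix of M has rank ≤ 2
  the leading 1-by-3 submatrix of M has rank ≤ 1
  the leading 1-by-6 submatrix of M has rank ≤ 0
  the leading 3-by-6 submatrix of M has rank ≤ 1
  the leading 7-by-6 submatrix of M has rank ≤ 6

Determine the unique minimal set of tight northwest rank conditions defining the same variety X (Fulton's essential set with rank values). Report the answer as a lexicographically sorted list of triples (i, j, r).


The tightest implied rank at each (i,j), from the 12 conditions:

  row 1: 0 | 0 | 0 | 0 | 0 | 0 | 1 | 1 | 1
  row 2: 0 | 0 | 1 | 1 | 1 | 1 | 2 | 2 | 2
  row 3: 0 | 0 | 1 | 1 | 1 | 1 | 2 | 3 | 3
  row 4: 0 | 0 | 1 | 1 | 1 | 2 | 3 | 4 | 4
  row 5: 0 | 0 | 1 | 2 | 2 | 3 | 4 | 5 | 5
  row 6: 1 | 1 | 2 | 3 | 3 | 4 | 5 | 6 | 6
  row 7: 1 | 2 | 3 | 4 | 4 | 5 | 6 | 7 | 7
  row 8: 1 | 2 | 3 | 4 | 5 | 6 | 7 | 8 | 8
  row 9: 1 | 2 | 3 | 4 | 5 | 6 | 7 | 8 | 9

so w = (7, 3, 8, 6, 4, 1, 2, 5, 9).

D(w) has 19 cells with 4 SE-corners; essential set:

[(1, 6, 0), (3, 6, 1), (4, 5, 1), (5, 2, 0)]


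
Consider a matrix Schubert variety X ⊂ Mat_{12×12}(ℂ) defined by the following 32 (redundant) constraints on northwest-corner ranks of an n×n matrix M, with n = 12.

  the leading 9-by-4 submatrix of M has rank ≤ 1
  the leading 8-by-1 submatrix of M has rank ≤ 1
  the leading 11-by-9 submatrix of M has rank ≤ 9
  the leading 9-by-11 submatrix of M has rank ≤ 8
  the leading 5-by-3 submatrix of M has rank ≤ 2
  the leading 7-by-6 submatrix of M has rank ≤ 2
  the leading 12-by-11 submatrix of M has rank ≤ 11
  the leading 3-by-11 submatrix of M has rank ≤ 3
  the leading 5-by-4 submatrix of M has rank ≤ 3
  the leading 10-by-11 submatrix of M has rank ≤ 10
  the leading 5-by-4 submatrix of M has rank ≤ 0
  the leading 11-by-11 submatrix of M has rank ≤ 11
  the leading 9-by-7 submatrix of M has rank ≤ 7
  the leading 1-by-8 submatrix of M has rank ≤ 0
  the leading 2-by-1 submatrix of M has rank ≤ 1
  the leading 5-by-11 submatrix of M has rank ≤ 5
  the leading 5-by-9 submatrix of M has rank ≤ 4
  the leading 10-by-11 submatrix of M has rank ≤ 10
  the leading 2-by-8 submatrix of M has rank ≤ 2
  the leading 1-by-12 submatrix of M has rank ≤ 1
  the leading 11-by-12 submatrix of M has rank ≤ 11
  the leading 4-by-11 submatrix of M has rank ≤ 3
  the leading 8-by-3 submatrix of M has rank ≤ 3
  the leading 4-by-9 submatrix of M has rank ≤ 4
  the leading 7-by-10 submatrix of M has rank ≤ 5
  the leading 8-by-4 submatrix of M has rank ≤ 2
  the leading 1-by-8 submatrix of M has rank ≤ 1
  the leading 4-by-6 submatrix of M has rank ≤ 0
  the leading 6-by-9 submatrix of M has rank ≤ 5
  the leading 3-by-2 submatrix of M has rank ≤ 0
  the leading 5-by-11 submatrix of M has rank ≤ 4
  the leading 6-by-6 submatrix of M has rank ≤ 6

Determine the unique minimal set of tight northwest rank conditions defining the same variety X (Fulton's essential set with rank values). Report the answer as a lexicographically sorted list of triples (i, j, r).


The tightest implied rank at each (i,j), from the 32 conditions:

  0  0  0  0  0  0  0  0  1  1  1  1
  0  0  0  0  0  0  1  1  2  2  2  2
  0  0  0  0  0  0  1  2  3  3  3  3
  0  0  0  0  0  0  1  2  3  3  3  4
  0  0  0  0  1  1  2  3  4  4  4  5
  1  1  1  1  2  2  3  4  5  5  5  6
  1  1  1  1  2  2  3  4  5  5  6  7
  1  1  1  1  2  3  4  5  6  6  7  8
  1  1  1  1  2  3  4  5  6  7  8  9
  1  2  2  2  3  4  5  6  7  8  9  10
  1  2  3  3  4  5  6  7  8  9  10  11
  1  2  3  4  5  6  7  8  9  10  11  12

reading off 1-entries of Δ²R: w = (9, 7, 8, 12, 5, 1, 11, 6, 10, 2, 3, 4).

Fulton essential set (7 of the 43 Rothe cells):

[(1, 8, 0), (4, 6, 0), (4, 11, 3), (5, 4, 0), (7, 6, 2), (7, 10, 5), (9, 4, 1)]


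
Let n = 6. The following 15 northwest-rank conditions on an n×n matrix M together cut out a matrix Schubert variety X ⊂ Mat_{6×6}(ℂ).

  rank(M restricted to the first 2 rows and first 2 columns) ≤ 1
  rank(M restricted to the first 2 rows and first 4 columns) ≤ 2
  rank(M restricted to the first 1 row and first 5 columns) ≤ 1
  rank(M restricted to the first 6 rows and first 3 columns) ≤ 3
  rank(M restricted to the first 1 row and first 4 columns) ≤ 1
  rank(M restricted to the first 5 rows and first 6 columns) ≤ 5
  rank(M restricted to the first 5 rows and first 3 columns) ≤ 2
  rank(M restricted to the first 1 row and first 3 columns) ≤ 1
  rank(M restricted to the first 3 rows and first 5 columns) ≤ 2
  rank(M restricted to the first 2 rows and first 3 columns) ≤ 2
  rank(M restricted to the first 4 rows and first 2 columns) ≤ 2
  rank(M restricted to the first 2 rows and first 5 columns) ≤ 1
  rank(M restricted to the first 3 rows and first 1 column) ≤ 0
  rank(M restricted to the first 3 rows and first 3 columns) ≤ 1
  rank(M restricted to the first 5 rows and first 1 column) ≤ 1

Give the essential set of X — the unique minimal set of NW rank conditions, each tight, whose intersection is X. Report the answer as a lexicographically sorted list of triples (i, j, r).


Recovering R(i,j) via the rank-extension bound from the 15 conditions:

  i=1: 0 | 1 | 1 | 1 | 1 | 1
  i=2: 0 | 1 | 1 | 1 | 1 | 2
  i=3: 0 | 1 | 1 | 2 | 2 | 3
  i=4: 1 | 2 | 2 | 3 | 3 | 4
  i=5: 1 | 2 | 2 | 3 | 4 | 5
  i=6: 1 | 2 | 3 | 4 | 5 | 6

so w = (2, 6, 4, 1, 5, 3).

ℓ(w)=8; the 4 essential cells (i,j,r):

[(2, 5, 1), (3, 1, 0), (3, 3, 1), (5, 3, 2)]


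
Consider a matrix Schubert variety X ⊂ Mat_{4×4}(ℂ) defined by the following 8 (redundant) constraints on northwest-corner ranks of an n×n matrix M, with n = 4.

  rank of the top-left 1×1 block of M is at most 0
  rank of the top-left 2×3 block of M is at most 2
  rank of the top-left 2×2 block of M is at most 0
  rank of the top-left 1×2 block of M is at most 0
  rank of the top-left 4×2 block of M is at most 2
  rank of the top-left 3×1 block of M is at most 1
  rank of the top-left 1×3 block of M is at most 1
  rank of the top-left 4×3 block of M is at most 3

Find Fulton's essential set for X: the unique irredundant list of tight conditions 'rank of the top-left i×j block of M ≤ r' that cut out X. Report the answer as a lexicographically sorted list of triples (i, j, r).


Recovering R(i,j) via the rank-extension bound from the 8 conditions:

  row 1: 0 0 1 1
  row 2: 0 0 1 2
  row 3: 1 1 2 3
  row 4: 1 2 3 4

giving w = (3, 4, 1, 2) via Δ²R.

Fulton essential set (1 of the 4 Rothe cells):

[(2, 2, 0)]


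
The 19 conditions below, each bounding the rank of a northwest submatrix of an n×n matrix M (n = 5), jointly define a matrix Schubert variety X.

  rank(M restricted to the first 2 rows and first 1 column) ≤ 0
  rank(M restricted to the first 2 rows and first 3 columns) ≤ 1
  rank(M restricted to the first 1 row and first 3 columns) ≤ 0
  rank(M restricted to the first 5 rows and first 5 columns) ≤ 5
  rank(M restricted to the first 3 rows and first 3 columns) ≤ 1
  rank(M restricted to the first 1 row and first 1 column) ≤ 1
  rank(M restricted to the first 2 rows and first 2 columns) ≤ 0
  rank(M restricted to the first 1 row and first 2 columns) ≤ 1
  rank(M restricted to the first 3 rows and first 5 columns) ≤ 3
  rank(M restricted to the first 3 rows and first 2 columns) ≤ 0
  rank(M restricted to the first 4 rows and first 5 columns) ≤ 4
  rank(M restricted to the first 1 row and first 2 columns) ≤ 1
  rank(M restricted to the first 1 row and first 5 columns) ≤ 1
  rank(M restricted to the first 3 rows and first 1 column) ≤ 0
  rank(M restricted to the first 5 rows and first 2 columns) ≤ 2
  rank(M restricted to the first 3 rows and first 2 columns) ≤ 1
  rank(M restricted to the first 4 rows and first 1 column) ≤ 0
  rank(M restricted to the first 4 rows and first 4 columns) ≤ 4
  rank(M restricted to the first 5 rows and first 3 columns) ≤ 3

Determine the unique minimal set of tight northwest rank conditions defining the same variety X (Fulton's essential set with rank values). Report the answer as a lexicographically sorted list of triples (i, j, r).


The tightest implied rank at each (i,j), from the 19 conditions:

  0 | 0 | 0 | 1 | 1
  0 | 0 | 1 | 2 | 2
  0 | 0 | 1 | 2 | 3
  0 | 1 | 2 | 3 | 4
  1 | 2 | 3 | 4 | 5

second differences of R give the permutation w = (4, 3, 5, 2, 1).

|D(w)|=8, |Ess(w)|=3:

[(1, 3, 0), (3, 2, 0), (4, 1, 0)]


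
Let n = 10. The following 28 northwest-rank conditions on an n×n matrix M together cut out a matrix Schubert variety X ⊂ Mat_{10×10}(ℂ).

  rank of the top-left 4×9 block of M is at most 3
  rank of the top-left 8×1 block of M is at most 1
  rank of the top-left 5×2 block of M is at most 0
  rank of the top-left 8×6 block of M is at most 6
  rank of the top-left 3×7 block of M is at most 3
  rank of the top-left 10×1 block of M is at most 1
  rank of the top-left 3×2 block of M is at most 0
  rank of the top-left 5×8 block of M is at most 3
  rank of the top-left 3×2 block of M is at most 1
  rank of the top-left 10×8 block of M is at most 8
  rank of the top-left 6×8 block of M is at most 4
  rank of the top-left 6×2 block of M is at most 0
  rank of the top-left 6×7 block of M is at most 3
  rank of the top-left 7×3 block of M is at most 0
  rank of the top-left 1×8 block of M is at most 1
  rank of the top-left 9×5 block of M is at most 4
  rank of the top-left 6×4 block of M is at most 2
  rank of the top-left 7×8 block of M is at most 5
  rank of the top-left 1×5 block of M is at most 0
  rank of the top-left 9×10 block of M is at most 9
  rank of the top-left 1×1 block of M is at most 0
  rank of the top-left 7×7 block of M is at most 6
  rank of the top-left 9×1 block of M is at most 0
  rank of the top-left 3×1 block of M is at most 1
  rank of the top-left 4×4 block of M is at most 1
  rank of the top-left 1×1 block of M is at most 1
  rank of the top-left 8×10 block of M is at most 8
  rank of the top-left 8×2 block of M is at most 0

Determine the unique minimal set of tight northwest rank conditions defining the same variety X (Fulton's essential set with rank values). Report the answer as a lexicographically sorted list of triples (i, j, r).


Rank table r_w(10×10) implied by the 28 constraints:

  R[1]: 0  0  0  0  0  1  1  1  1  1
  R[2]: 0  0  0  1  1  2  2  2  2  2
  R[3]: 0  0  0  1  2  3  3  3  3  3
  R[4]: 0  0  0  1  2  3  3  3  3  4
  R[5]: 0  0  0  1  2  3  3  3  4  5
  R[6]: 0  0  0  1  2  3  3  4  5  6
  R[7]: 0  0  0  1  2  3  4  5  6  7
  R[8]: 0  0  1  2  3  4  5  6  7  8
  R[9]: 0  1  2  3  4  5  6  7  8  9
  R[10]: 1  2  3  4  5  6  7  8  9  10

reading off 1-entries of Δ²R: w = (6, 4, 5, 10, 9, 8, 7, 3, 2, 1).

|D(w)|=32, |Ess(w)|=7:

[(1, 5, 0), (4, 9, 3), (5, 8, 3), (6, 7, 3), (7, 3, 0), (8, 2, 0), (9, 1, 0)]


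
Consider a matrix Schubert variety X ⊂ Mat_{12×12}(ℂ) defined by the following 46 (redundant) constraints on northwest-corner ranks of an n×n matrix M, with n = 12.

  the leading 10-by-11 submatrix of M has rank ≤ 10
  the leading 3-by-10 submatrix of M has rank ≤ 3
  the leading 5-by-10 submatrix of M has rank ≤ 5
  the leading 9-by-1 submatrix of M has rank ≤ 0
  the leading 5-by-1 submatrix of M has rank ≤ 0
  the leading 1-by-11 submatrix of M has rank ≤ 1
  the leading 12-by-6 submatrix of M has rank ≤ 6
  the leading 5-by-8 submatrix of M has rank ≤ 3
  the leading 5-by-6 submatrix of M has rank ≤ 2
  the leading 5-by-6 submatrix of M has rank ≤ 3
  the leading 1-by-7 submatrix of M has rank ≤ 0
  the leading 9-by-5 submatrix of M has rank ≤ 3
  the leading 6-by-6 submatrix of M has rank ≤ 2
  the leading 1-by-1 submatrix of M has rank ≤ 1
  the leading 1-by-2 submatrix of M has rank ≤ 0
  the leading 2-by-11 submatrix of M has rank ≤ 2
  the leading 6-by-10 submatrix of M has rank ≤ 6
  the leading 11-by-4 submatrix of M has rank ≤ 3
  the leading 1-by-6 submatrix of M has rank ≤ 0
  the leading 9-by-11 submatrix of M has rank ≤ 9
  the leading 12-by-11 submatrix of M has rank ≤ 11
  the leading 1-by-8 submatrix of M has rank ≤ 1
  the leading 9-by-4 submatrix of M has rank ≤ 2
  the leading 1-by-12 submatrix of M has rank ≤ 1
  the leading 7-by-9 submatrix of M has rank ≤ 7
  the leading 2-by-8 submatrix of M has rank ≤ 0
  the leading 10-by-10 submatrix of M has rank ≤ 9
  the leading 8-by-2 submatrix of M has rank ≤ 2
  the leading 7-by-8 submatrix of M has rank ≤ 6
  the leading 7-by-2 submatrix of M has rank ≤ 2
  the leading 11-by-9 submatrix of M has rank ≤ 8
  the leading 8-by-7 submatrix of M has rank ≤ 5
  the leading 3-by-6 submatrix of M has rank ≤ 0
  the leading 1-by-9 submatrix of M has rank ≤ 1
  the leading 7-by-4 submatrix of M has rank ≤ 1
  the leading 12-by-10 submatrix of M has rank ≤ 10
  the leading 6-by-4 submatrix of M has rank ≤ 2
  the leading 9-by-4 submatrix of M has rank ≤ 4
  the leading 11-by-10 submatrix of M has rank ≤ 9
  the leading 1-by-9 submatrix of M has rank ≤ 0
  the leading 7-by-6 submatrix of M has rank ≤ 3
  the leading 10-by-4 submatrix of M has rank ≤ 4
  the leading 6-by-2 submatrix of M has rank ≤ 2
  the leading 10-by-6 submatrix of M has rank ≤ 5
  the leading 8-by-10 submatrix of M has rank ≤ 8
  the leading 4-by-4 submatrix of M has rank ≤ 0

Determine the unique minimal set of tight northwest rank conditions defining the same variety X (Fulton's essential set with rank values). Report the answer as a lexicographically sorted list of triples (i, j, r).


Recovering R(i,j) via the rank-extension bound from the 46 conditions:

  row 1: 0, 0, 0, 0, 0, 0, 0, 0, 0, 1, 1, 1
  row 2: 0, 0, 0, 0, 0, 0, 0, 0, 1, 2, 2, 2
  row 3: 0, 0, 0, 0, 0, 0, 1, 1, 2, 3, 3, 3
  row 4: 0, 0, 0, 0, 1, 1, 2, 2, 3, 4, 4, 4
  row 5: 0, 1, 1, 1, 2, 2, 3, 3, 4, 5, 5, 5
  row 6: 0, 1, 1, 1, 2, 2, 3, 4, 5, 6, 6, 6
  row 7: 0, 1, 1, 1, 2, 3, 4, 5, 6, 7, 7, 7
  row 8: 0, 1, 2, 2, 3, 4, 5, 6, 7, 8, 8, 8
  row 9: 0, 1, 2, 2, 3, 4, 5, 6, 7, 8, 9, 9
  row 10: 1, 2, 3, 3, 4, 5, 6, 7, 8, 9, 10, 10
  row 11: 1, 2, 3, 3, 4, 5, 6, 7, 8, 9, 10, 11
  row 12: 1, 2, 3, 4, 5, 6, 7, 8, 9, 10, 11, 12

the unique w with this rank table is (10, 9, 7, 5, 2, 8, 6, 3, 11, 1, 12, 4).

D(w) has 39 cells with 9 SE-corners; essential set:

[(1, 9, 0), (2, 8, 0), (3, 6, 0), (4, 4, 0), (6, 6, 2), (7, 4, 1), (9, 1, 0), (9, 4, 2), (11, 4, 3)]
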